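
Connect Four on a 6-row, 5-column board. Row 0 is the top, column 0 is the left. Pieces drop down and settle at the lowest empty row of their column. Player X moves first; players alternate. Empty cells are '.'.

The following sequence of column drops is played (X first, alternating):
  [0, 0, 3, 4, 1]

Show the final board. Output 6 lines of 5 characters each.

Move 1: X drops in col 0, lands at row 5
Move 2: O drops in col 0, lands at row 4
Move 3: X drops in col 3, lands at row 5
Move 4: O drops in col 4, lands at row 5
Move 5: X drops in col 1, lands at row 5

Answer: .....
.....
.....
.....
O....
XX.XO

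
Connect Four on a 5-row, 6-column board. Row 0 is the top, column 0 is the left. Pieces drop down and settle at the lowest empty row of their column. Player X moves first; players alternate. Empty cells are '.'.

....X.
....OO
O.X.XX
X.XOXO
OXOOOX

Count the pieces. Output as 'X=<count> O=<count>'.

X=9 O=9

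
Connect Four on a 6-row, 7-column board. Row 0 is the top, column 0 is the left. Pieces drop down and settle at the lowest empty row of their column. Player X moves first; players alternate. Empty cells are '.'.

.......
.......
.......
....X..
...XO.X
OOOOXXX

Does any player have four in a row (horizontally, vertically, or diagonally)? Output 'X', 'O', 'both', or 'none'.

O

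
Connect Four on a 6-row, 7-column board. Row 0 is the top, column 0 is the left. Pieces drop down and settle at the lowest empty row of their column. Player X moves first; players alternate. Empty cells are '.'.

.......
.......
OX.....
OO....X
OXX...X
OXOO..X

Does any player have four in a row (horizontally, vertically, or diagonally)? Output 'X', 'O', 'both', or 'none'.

O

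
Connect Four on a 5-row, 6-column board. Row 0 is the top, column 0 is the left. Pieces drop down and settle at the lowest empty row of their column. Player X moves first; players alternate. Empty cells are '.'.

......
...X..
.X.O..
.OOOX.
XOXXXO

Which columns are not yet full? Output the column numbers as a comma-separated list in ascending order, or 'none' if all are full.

col 0: top cell = '.' → open
col 1: top cell = '.' → open
col 2: top cell = '.' → open
col 3: top cell = '.' → open
col 4: top cell = '.' → open
col 5: top cell = '.' → open

Answer: 0,1,2,3,4,5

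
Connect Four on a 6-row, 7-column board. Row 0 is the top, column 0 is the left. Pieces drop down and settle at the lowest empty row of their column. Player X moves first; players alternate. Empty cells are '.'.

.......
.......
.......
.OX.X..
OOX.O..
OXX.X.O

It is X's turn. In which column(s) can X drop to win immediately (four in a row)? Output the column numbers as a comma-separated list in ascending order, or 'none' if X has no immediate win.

col 0: drop X → no win
col 1: drop X → no win
col 2: drop X → WIN!
col 3: drop X → WIN!
col 4: drop X → no win
col 5: drop X → no win
col 6: drop X → no win

Answer: 2,3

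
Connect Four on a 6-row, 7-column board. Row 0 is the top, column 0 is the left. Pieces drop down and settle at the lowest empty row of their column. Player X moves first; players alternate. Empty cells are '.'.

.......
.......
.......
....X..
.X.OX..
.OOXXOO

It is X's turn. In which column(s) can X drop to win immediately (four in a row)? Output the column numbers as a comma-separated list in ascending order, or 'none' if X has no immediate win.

col 0: drop X → no win
col 1: drop X → no win
col 2: drop X → no win
col 3: drop X → no win
col 4: drop X → WIN!
col 5: drop X → no win
col 6: drop X → no win

Answer: 4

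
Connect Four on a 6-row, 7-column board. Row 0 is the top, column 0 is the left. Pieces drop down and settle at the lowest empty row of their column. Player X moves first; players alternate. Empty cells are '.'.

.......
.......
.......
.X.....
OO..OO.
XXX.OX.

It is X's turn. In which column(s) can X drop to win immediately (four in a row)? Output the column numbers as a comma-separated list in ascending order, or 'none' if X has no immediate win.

Answer: 3

Derivation:
col 0: drop X → no win
col 1: drop X → no win
col 2: drop X → no win
col 3: drop X → WIN!
col 4: drop X → no win
col 5: drop X → no win
col 6: drop X → no win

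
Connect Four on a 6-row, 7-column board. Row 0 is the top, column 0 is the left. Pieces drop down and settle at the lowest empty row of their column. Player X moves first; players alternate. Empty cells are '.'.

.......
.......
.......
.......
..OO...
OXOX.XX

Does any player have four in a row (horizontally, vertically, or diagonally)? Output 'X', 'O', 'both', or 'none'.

none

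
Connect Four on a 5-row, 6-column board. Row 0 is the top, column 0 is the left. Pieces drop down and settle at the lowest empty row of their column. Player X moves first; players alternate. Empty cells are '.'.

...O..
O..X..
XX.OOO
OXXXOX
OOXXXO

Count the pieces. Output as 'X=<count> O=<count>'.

X=10 O=10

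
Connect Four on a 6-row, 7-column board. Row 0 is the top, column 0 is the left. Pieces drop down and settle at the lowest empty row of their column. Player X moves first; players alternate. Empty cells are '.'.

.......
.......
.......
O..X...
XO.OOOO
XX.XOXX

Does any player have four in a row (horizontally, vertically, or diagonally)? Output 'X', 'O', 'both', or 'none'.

O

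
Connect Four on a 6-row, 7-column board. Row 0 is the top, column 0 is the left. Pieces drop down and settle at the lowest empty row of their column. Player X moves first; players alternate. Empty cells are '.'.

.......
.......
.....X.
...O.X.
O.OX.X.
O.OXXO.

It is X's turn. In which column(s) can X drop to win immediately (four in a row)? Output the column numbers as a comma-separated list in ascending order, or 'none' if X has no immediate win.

Answer: 5

Derivation:
col 0: drop X → no win
col 1: drop X → no win
col 2: drop X → no win
col 3: drop X → no win
col 4: drop X → no win
col 5: drop X → WIN!
col 6: drop X → no win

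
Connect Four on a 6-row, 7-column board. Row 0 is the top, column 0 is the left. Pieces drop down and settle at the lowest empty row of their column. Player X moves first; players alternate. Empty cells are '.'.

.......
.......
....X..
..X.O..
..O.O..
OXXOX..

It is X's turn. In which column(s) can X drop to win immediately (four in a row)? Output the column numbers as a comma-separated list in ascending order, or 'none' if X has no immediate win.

Answer: none

Derivation:
col 0: drop X → no win
col 1: drop X → no win
col 2: drop X → no win
col 3: drop X → no win
col 4: drop X → no win
col 5: drop X → no win
col 6: drop X → no win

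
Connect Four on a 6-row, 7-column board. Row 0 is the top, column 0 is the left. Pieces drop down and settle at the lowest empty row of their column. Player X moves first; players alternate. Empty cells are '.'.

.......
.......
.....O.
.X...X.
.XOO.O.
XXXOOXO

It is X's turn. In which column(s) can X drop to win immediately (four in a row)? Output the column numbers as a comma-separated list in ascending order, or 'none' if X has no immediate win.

Answer: 1

Derivation:
col 0: drop X → no win
col 1: drop X → WIN!
col 2: drop X → no win
col 3: drop X → no win
col 4: drop X → no win
col 5: drop X → no win
col 6: drop X → no win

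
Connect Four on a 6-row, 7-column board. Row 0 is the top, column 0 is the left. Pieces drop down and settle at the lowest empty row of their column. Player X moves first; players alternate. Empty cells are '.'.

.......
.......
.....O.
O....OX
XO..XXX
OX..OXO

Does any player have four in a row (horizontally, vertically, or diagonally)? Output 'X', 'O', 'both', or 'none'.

none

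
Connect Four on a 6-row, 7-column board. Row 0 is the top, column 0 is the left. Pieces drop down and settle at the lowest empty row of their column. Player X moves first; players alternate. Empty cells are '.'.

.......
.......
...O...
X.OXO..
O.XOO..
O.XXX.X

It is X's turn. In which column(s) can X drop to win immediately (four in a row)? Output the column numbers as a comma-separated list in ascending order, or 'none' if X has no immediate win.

col 0: drop X → no win
col 1: drop X → WIN!
col 2: drop X → no win
col 3: drop X → no win
col 4: drop X → no win
col 5: drop X → WIN!
col 6: drop X → no win

Answer: 1,5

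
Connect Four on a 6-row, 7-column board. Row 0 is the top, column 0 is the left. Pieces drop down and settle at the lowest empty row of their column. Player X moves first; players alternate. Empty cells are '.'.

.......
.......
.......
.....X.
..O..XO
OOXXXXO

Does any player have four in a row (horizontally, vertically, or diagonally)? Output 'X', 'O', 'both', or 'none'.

X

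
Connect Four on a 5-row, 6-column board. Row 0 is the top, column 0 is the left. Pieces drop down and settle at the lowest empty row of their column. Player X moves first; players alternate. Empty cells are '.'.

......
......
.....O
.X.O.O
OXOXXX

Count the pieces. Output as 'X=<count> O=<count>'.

X=5 O=5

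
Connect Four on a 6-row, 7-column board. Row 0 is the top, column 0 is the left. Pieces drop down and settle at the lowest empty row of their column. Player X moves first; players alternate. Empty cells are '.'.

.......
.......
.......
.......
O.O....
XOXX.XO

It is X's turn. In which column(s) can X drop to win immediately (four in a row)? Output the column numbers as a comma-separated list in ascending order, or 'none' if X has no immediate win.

col 0: drop X → no win
col 1: drop X → no win
col 2: drop X → no win
col 3: drop X → no win
col 4: drop X → WIN!
col 5: drop X → no win
col 6: drop X → no win

Answer: 4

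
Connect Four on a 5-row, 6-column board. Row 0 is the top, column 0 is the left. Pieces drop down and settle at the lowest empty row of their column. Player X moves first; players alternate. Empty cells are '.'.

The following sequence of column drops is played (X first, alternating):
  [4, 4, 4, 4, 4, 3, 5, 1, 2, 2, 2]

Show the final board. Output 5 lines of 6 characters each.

Answer: ....X.
....O.
..X.X.
..O.O.
.OXOXX

Derivation:
Move 1: X drops in col 4, lands at row 4
Move 2: O drops in col 4, lands at row 3
Move 3: X drops in col 4, lands at row 2
Move 4: O drops in col 4, lands at row 1
Move 5: X drops in col 4, lands at row 0
Move 6: O drops in col 3, lands at row 4
Move 7: X drops in col 5, lands at row 4
Move 8: O drops in col 1, lands at row 4
Move 9: X drops in col 2, lands at row 4
Move 10: O drops in col 2, lands at row 3
Move 11: X drops in col 2, lands at row 2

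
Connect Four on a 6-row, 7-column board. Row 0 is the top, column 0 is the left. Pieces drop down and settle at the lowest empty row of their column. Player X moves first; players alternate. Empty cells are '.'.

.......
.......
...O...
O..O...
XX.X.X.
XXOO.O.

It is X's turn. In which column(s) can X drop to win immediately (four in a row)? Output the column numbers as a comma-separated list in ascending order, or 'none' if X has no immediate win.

Answer: 2

Derivation:
col 0: drop X → no win
col 1: drop X → no win
col 2: drop X → WIN!
col 3: drop X → no win
col 4: drop X → no win
col 5: drop X → no win
col 6: drop X → no win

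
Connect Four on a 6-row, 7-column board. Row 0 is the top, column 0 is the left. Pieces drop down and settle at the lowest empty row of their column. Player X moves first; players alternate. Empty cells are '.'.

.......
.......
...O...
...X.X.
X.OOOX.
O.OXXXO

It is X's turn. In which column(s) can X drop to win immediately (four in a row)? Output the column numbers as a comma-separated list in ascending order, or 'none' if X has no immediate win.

col 0: drop X → no win
col 1: drop X → no win
col 2: drop X → no win
col 3: drop X → no win
col 4: drop X → no win
col 5: drop X → WIN!
col 6: drop X → no win

Answer: 5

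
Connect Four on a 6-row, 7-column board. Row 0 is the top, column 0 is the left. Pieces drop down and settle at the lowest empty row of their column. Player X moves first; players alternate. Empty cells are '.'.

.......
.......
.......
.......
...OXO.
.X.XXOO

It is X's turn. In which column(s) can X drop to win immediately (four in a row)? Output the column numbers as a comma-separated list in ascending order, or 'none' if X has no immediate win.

col 0: drop X → no win
col 1: drop X → no win
col 2: drop X → WIN!
col 3: drop X → no win
col 4: drop X → no win
col 5: drop X → no win
col 6: drop X → no win

Answer: 2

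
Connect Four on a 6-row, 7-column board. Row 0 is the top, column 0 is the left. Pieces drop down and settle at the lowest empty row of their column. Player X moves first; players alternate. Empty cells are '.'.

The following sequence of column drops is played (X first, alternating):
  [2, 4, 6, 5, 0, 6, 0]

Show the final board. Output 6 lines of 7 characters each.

Move 1: X drops in col 2, lands at row 5
Move 2: O drops in col 4, lands at row 5
Move 3: X drops in col 6, lands at row 5
Move 4: O drops in col 5, lands at row 5
Move 5: X drops in col 0, lands at row 5
Move 6: O drops in col 6, lands at row 4
Move 7: X drops in col 0, lands at row 4

Answer: .......
.......
.......
.......
X.....O
X.X.OOX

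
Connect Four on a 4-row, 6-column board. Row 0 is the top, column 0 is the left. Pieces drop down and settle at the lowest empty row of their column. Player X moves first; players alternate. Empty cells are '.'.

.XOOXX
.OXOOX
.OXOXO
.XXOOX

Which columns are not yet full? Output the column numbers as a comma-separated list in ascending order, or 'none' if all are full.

Answer: 0

Derivation:
col 0: top cell = '.' → open
col 1: top cell = 'X' → FULL
col 2: top cell = 'O' → FULL
col 3: top cell = 'O' → FULL
col 4: top cell = 'X' → FULL
col 5: top cell = 'X' → FULL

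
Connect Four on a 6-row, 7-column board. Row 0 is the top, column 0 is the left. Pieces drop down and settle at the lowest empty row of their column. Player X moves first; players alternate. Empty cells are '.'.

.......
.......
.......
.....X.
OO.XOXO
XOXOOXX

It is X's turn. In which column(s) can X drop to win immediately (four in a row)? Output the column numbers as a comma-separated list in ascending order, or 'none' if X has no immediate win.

col 0: drop X → no win
col 1: drop X → no win
col 2: drop X → no win
col 3: drop X → no win
col 4: drop X → no win
col 5: drop X → WIN!
col 6: drop X → no win

Answer: 5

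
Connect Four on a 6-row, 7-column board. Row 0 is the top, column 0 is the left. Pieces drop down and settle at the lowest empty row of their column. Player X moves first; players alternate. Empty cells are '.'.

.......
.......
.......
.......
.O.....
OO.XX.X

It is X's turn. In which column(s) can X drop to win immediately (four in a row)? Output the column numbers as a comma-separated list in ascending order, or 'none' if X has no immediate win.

col 0: drop X → no win
col 1: drop X → no win
col 2: drop X → no win
col 3: drop X → no win
col 4: drop X → no win
col 5: drop X → WIN!
col 6: drop X → no win

Answer: 5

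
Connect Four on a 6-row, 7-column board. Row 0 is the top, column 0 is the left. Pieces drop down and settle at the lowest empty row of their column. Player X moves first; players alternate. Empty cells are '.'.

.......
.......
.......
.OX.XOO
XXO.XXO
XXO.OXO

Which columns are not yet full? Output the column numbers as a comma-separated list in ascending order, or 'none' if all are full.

col 0: top cell = '.' → open
col 1: top cell = '.' → open
col 2: top cell = '.' → open
col 3: top cell = '.' → open
col 4: top cell = '.' → open
col 5: top cell = '.' → open
col 6: top cell = '.' → open

Answer: 0,1,2,3,4,5,6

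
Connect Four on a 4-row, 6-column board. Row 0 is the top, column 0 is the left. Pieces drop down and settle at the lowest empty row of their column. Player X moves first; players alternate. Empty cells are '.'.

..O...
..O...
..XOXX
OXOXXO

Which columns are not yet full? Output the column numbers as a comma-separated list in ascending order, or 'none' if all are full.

Answer: 0,1,3,4,5

Derivation:
col 0: top cell = '.' → open
col 1: top cell = '.' → open
col 2: top cell = 'O' → FULL
col 3: top cell = '.' → open
col 4: top cell = '.' → open
col 5: top cell = '.' → open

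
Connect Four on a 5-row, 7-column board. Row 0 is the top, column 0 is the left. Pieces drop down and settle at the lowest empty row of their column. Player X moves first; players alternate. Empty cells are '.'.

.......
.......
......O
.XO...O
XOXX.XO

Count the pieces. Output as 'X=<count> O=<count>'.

X=5 O=5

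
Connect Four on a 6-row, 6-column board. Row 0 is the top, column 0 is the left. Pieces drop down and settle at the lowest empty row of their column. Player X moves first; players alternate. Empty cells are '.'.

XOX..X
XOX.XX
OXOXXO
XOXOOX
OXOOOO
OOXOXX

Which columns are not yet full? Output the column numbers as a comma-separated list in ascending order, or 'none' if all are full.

Answer: 3,4

Derivation:
col 0: top cell = 'X' → FULL
col 1: top cell = 'O' → FULL
col 2: top cell = 'X' → FULL
col 3: top cell = '.' → open
col 4: top cell = '.' → open
col 5: top cell = 'X' → FULL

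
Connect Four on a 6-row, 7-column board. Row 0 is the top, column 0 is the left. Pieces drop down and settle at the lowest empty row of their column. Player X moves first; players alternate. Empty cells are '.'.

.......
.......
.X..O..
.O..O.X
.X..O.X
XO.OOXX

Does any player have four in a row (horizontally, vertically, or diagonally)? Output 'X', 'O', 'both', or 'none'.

O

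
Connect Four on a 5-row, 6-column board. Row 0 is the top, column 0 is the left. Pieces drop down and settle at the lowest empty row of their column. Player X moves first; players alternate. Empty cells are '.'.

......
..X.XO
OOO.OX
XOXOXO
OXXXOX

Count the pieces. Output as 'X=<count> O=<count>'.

X=10 O=10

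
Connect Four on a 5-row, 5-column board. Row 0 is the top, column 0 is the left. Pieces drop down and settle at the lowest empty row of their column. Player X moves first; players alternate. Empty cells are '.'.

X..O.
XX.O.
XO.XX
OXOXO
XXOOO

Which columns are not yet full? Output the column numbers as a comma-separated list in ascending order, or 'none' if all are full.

col 0: top cell = 'X' → FULL
col 1: top cell = '.' → open
col 2: top cell = '.' → open
col 3: top cell = 'O' → FULL
col 4: top cell = '.' → open

Answer: 1,2,4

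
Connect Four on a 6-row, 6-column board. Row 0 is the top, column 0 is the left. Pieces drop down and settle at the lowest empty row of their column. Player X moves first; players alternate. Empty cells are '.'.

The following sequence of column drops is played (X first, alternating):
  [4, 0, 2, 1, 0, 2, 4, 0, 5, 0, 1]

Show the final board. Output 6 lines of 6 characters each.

Answer: ......
......
O.....
O.....
XXO.X.
OOX.XX

Derivation:
Move 1: X drops in col 4, lands at row 5
Move 2: O drops in col 0, lands at row 5
Move 3: X drops in col 2, lands at row 5
Move 4: O drops in col 1, lands at row 5
Move 5: X drops in col 0, lands at row 4
Move 6: O drops in col 2, lands at row 4
Move 7: X drops in col 4, lands at row 4
Move 8: O drops in col 0, lands at row 3
Move 9: X drops in col 5, lands at row 5
Move 10: O drops in col 0, lands at row 2
Move 11: X drops in col 1, lands at row 4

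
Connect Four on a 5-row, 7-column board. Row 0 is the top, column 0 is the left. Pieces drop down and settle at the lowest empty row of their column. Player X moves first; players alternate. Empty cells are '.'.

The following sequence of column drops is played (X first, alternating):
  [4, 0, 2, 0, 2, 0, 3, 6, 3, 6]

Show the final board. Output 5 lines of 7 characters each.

Move 1: X drops in col 4, lands at row 4
Move 2: O drops in col 0, lands at row 4
Move 3: X drops in col 2, lands at row 4
Move 4: O drops in col 0, lands at row 3
Move 5: X drops in col 2, lands at row 3
Move 6: O drops in col 0, lands at row 2
Move 7: X drops in col 3, lands at row 4
Move 8: O drops in col 6, lands at row 4
Move 9: X drops in col 3, lands at row 3
Move 10: O drops in col 6, lands at row 3

Answer: .......
.......
O......
O.XX..O
O.XXX.O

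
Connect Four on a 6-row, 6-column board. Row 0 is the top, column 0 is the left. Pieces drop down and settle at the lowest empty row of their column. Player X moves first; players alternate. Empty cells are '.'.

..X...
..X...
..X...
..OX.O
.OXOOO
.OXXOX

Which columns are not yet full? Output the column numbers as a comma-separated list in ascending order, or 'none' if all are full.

Answer: 0,1,3,4,5

Derivation:
col 0: top cell = '.' → open
col 1: top cell = '.' → open
col 2: top cell = 'X' → FULL
col 3: top cell = '.' → open
col 4: top cell = '.' → open
col 5: top cell = '.' → open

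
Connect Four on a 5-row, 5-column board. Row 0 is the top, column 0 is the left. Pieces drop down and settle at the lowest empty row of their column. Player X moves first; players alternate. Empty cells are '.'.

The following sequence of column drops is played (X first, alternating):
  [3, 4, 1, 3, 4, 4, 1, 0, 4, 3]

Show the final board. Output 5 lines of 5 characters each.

Move 1: X drops in col 3, lands at row 4
Move 2: O drops in col 4, lands at row 4
Move 3: X drops in col 1, lands at row 4
Move 4: O drops in col 3, lands at row 3
Move 5: X drops in col 4, lands at row 3
Move 6: O drops in col 4, lands at row 2
Move 7: X drops in col 1, lands at row 3
Move 8: O drops in col 0, lands at row 4
Move 9: X drops in col 4, lands at row 1
Move 10: O drops in col 3, lands at row 2

Answer: .....
....X
...OO
.X.OX
OX.XO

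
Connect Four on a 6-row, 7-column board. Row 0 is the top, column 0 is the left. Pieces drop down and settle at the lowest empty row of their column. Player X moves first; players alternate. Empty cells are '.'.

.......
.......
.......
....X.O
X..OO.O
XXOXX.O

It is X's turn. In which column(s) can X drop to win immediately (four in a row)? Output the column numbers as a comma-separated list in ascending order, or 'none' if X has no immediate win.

col 0: drop X → no win
col 1: drop X → no win
col 2: drop X → no win
col 3: drop X → no win
col 4: drop X → no win
col 5: drop X → no win
col 6: drop X → no win

Answer: none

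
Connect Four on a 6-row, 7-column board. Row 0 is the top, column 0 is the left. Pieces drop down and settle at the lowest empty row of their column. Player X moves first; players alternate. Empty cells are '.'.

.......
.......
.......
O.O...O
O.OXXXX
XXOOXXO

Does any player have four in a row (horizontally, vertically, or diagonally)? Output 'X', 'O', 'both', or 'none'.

X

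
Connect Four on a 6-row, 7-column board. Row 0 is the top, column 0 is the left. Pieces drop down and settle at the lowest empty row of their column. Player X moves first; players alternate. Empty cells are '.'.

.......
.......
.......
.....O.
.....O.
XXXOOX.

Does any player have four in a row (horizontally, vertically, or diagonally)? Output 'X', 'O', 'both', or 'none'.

none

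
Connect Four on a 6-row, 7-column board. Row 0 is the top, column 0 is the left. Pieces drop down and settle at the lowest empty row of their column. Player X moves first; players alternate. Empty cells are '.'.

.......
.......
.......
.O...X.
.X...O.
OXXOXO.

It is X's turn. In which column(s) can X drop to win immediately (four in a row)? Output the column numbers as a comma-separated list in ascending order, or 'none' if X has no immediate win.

Answer: none

Derivation:
col 0: drop X → no win
col 1: drop X → no win
col 2: drop X → no win
col 3: drop X → no win
col 4: drop X → no win
col 5: drop X → no win
col 6: drop X → no win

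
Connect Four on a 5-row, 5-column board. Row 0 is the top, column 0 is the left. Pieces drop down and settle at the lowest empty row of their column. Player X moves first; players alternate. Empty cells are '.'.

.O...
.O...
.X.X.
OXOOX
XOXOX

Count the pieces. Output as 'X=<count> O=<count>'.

X=7 O=7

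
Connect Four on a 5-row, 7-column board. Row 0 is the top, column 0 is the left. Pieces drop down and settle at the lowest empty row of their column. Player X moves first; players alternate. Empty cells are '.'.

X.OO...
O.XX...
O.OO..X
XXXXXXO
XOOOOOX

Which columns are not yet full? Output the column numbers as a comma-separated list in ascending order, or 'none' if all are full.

col 0: top cell = 'X' → FULL
col 1: top cell = '.' → open
col 2: top cell = 'O' → FULL
col 3: top cell = 'O' → FULL
col 4: top cell = '.' → open
col 5: top cell = '.' → open
col 6: top cell = '.' → open

Answer: 1,4,5,6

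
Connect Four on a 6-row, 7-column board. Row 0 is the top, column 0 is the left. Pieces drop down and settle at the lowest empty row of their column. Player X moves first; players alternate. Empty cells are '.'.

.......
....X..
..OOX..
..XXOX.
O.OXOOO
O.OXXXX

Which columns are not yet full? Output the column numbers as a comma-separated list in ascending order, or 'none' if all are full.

Answer: 0,1,2,3,4,5,6

Derivation:
col 0: top cell = '.' → open
col 1: top cell = '.' → open
col 2: top cell = '.' → open
col 3: top cell = '.' → open
col 4: top cell = '.' → open
col 5: top cell = '.' → open
col 6: top cell = '.' → open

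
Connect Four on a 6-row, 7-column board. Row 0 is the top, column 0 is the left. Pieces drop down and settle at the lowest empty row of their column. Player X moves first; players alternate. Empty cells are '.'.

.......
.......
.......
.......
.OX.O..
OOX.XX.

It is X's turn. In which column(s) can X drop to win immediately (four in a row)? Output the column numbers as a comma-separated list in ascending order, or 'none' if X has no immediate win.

Answer: 3

Derivation:
col 0: drop X → no win
col 1: drop X → no win
col 2: drop X → no win
col 3: drop X → WIN!
col 4: drop X → no win
col 5: drop X → no win
col 6: drop X → no win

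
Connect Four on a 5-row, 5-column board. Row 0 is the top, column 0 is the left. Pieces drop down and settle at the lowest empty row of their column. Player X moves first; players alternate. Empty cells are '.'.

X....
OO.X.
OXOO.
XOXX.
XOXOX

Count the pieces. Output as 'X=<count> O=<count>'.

X=9 O=8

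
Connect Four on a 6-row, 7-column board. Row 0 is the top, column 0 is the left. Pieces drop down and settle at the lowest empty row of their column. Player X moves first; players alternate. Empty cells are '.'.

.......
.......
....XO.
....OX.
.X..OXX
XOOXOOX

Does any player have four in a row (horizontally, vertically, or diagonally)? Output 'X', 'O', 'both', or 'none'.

none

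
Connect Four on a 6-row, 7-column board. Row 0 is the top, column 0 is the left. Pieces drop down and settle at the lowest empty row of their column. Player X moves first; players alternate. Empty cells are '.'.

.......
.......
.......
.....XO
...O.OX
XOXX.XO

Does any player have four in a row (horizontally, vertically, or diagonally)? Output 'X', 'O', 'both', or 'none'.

none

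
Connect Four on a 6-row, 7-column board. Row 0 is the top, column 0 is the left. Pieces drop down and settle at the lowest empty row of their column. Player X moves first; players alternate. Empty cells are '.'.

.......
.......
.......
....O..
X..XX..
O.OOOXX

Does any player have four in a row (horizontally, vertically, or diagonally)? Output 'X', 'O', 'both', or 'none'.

none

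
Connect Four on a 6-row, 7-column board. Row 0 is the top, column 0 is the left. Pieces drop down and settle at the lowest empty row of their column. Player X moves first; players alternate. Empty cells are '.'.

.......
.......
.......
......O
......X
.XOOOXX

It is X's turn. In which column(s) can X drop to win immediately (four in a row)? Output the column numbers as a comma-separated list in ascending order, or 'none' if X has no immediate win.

col 0: drop X → no win
col 1: drop X → no win
col 2: drop X → no win
col 3: drop X → no win
col 4: drop X → no win
col 5: drop X → no win
col 6: drop X → no win

Answer: none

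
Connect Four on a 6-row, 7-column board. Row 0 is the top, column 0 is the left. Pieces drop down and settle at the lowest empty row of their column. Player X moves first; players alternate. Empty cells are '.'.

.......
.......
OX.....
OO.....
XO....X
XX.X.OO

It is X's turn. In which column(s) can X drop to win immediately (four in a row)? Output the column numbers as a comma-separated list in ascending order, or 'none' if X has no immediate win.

Answer: 2

Derivation:
col 0: drop X → no win
col 1: drop X → no win
col 2: drop X → WIN!
col 3: drop X → no win
col 4: drop X → no win
col 5: drop X → no win
col 6: drop X → no win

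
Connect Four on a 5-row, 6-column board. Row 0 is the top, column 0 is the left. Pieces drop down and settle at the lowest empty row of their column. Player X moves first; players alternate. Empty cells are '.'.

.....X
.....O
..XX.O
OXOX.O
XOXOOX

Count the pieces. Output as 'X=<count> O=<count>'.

X=8 O=8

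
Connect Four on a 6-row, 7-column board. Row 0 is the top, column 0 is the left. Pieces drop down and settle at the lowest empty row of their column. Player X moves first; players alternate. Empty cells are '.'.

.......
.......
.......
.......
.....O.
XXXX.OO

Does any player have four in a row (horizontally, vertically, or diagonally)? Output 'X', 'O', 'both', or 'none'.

X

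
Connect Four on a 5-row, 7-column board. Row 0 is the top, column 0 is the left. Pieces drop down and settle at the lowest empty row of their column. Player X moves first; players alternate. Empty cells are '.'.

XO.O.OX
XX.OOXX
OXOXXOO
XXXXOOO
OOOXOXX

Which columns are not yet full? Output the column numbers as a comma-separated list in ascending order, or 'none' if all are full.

col 0: top cell = 'X' → FULL
col 1: top cell = 'O' → FULL
col 2: top cell = '.' → open
col 3: top cell = 'O' → FULL
col 4: top cell = '.' → open
col 5: top cell = 'O' → FULL
col 6: top cell = 'X' → FULL

Answer: 2,4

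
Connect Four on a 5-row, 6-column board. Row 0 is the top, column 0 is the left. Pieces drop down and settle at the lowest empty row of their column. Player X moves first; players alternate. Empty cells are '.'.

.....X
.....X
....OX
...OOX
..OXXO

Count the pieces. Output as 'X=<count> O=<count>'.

X=6 O=5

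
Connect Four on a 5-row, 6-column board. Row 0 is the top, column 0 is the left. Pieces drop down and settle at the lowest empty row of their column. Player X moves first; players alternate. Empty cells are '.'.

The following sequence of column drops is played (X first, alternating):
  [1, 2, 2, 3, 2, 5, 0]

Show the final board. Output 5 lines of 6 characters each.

Move 1: X drops in col 1, lands at row 4
Move 2: O drops in col 2, lands at row 4
Move 3: X drops in col 2, lands at row 3
Move 4: O drops in col 3, lands at row 4
Move 5: X drops in col 2, lands at row 2
Move 6: O drops in col 5, lands at row 4
Move 7: X drops in col 0, lands at row 4

Answer: ......
......
..X...
..X...
XXOO.O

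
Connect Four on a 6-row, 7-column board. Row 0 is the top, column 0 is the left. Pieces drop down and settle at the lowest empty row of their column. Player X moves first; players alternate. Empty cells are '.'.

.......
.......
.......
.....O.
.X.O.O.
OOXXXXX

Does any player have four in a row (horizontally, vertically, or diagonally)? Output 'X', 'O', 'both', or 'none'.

X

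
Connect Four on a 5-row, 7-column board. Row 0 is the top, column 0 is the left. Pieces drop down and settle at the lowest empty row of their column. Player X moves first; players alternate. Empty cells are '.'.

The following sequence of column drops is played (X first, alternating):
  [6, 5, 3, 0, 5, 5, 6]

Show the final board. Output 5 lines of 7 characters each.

Move 1: X drops in col 6, lands at row 4
Move 2: O drops in col 5, lands at row 4
Move 3: X drops in col 3, lands at row 4
Move 4: O drops in col 0, lands at row 4
Move 5: X drops in col 5, lands at row 3
Move 6: O drops in col 5, lands at row 2
Move 7: X drops in col 6, lands at row 3

Answer: .......
.......
.....O.
.....XX
O..X.OX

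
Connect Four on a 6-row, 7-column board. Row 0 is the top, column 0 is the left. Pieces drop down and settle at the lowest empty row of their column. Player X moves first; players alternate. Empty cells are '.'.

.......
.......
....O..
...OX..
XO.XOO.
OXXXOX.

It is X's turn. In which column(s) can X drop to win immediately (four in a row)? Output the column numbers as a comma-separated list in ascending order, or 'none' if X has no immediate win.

Answer: none

Derivation:
col 0: drop X → no win
col 1: drop X → no win
col 2: drop X → no win
col 3: drop X → no win
col 4: drop X → no win
col 5: drop X → no win
col 6: drop X → no win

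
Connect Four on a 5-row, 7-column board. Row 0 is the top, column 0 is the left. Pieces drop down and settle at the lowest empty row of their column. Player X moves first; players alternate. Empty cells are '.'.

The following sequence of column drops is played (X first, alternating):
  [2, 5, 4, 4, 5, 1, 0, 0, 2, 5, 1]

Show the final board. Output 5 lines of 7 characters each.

Move 1: X drops in col 2, lands at row 4
Move 2: O drops in col 5, lands at row 4
Move 3: X drops in col 4, lands at row 4
Move 4: O drops in col 4, lands at row 3
Move 5: X drops in col 5, lands at row 3
Move 6: O drops in col 1, lands at row 4
Move 7: X drops in col 0, lands at row 4
Move 8: O drops in col 0, lands at row 3
Move 9: X drops in col 2, lands at row 3
Move 10: O drops in col 5, lands at row 2
Move 11: X drops in col 1, lands at row 3

Answer: .......
.......
.....O.
OXX.OX.
XOX.XO.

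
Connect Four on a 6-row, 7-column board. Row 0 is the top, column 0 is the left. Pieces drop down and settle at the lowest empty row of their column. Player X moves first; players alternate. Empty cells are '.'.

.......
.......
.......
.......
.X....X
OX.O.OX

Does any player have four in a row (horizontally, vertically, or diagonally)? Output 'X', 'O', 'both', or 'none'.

none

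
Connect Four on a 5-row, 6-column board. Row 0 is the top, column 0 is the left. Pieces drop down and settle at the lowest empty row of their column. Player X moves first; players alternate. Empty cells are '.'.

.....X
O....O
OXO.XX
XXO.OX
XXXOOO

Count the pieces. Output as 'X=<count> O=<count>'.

X=10 O=9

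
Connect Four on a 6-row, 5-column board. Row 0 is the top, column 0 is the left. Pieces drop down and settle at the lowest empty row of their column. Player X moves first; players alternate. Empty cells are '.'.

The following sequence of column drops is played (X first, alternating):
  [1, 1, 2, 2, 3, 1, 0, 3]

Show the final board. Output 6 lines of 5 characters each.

Move 1: X drops in col 1, lands at row 5
Move 2: O drops in col 1, lands at row 4
Move 3: X drops in col 2, lands at row 5
Move 4: O drops in col 2, lands at row 4
Move 5: X drops in col 3, lands at row 5
Move 6: O drops in col 1, lands at row 3
Move 7: X drops in col 0, lands at row 5
Move 8: O drops in col 3, lands at row 4

Answer: .....
.....
.....
.O...
.OOO.
XXXX.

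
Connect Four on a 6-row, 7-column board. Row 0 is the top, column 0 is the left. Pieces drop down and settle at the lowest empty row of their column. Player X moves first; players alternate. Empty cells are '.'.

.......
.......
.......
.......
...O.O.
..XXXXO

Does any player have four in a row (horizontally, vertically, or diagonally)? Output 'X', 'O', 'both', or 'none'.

X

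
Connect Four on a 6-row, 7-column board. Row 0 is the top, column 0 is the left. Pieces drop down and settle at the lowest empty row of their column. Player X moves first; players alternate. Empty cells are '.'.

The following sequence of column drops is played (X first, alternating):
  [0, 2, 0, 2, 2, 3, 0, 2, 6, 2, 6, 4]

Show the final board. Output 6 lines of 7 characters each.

Answer: .......
..O....
..O....
X.X....
X.O...X
X.OOO.X

Derivation:
Move 1: X drops in col 0, lands at row 5
Move 2: O drops in col 2, lands at row 5
Move 3: X drops in col 0, lands at row 4
Move 4: O drops in col 2, lands at row 4
Move 5: X drops in col 2, lands at row 3
Move 6: O drops in col 3, lands at row 5
Move 7: X drops in col 0, lands at row 3
Move 8: O drops in col 2, lands at row 2
Move 9: X drops in col 6, lands at row 5
Move 10: O drops in col 2, lands at row 1
Move 11: X drops in col 6, lands at row 4
Move 12: O drops in col 4, lands at row 5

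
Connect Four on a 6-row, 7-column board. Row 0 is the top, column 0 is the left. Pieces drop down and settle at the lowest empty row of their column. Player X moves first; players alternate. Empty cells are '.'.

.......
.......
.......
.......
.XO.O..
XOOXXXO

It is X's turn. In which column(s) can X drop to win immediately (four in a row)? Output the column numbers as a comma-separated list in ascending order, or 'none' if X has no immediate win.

Answer: none

Derivation:
col 0: drop X → no win
col 1: drop X → no win
col 2: drop X → no win
col 3: drop X → no win
col 4: drop X → no win
col 5: drop X → no win
col 6: drop X → no win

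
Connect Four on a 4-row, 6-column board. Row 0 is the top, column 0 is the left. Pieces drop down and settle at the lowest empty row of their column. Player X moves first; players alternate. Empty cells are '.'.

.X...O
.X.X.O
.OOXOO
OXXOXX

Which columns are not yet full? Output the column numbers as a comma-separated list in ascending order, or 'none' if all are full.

Answer: 0,2,3,4

Derivation:
col 0: top cell = '.' → open
col 1: top cell = 'X' → FULL
col 2: top cell = '.' → open
col 3: top cell = '.' → open
col 4: top cell = '.' → open
col 5: top cell = 'O' → FULL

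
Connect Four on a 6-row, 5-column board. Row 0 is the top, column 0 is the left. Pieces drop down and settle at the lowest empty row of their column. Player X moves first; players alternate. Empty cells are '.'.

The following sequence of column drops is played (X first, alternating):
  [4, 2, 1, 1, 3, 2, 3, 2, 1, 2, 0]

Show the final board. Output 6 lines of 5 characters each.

Move 1: X drops in col 4, lands at row 5
Move 2: O drops in col 2, lands at row 5
Move 3: X drops in col 1, lands at row 5
Move 4: O drops in col 1, lands at row 4
Move 5: X drops in col 3, lands at row 5
Move 6: O drops in col 2, lands at row 4
Move 7: X drops in col 3, lands at row 4
Move 8: O drops in col 2, lands at row 3
Move 9: X drops in col 1, lands at row 3
Move 10: O drops in col 2, lands at row 2
Move 11: X drops in col 0, lands at row 5

Answer: .....
.....
..O..
.XO..
.OOX.
XXOXX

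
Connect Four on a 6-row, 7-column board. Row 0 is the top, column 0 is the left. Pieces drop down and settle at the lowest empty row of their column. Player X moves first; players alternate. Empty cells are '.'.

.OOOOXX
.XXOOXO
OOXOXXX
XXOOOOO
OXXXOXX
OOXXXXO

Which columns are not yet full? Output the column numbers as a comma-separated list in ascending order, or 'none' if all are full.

col 0: top cell = '.' → open
col 1: top cell = 'O' → FULL
col 2: top cell = 'O' → FULL
col 3: top cell = 'O' → FULL
col 4: top cell = 'O' → FULL
col 5: top cell = 'X' → FULL
col 6: top cell = 'X' → FULL

Answer: 0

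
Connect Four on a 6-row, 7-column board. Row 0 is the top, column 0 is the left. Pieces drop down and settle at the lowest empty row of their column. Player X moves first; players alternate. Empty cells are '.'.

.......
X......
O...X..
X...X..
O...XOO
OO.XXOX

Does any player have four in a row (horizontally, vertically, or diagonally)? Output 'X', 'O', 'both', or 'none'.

X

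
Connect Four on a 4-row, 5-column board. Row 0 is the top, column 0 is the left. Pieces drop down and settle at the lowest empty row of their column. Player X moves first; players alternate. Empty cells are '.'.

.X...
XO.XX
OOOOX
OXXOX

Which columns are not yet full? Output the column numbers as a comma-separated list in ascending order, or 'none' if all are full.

Answer: 0,2,3,4

Derivation:
col 0: top cell = '.' → open
col 1: top cell = 'X' → FULL
col 2: top cell = '.' → open
col 3: top cell = '.' → open
col 4: top cell = '.' → open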